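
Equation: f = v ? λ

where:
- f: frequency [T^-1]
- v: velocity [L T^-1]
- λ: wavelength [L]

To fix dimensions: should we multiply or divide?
division (÷): f = v ÷ λ

f [T^-1]; v [L T^-1]; λ [L].
v × λ → [L^2 T^-1] ✗
v ÷ λ → [T^-1] ✓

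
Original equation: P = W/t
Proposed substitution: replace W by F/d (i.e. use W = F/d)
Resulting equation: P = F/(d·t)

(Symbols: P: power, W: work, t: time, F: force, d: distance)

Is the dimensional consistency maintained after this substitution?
No

[W] = [L^2 M T^-2] and [F/d] = [M T^-2]. These differ, so the substitution replaces a quantity by one of different dimensions and the result P = F/(d·t) has LHS [L^2 M T^-3] vs RHS [M T^-3] — inconsistent.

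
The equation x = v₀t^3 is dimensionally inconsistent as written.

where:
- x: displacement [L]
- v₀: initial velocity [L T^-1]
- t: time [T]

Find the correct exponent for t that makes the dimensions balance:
The exponent of t should be 1: x = v₀t

The LHS x has dimensions [L]; t has dimensions [T].
As written, the RHS v₀t^3 (exponent 3 on t) has dimensions [L T^2], which does not match.
With exponent 1, the RHS v₀t has dimensions [L], matching the LHS.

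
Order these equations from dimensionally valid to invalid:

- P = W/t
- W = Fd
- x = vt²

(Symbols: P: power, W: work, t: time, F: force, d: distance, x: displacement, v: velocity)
Dimensionally correct: P = W/t, W = Fd
Dimensionally incorrect: x = vt²
Ordered (correct first, then incorrect): P = W/t, W = Fd, x = vt²

- P = W/t: LHS [L^2 M T^-3], RHS [L^2 M T^-3] → correct ✓
- W = Fd: LHS [L^2 M T^-2], RHS [L^2 M T^-2] → correct ✓
- x = vt²: LHS [L], RHS [L T] → incorrect ✗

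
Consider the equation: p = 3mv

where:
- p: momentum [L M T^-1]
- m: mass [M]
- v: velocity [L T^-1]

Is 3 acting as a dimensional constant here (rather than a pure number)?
No

p has dimensions [L M T^-1] and mv already has dimensions [L M T^-1], so the equation balances without 3 contributing any dimensions. 3 is a pure (dimensionless) number; changing or removing it would not affect dimensional consistency.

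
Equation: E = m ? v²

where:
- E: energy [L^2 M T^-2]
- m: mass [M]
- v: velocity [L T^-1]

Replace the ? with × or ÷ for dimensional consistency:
multiplication (×): E = m × v²

E [L^2 M T^-2]; m [M]; v² [L^2 T^-2].
m × v² → [L^2 M T^-2] ✓
m ÷ v² → [L^-2 M T^2] ✗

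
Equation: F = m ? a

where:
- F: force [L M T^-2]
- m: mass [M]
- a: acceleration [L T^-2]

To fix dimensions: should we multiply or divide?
multiplication (×): F = m × a

F [L M T^-2]; m [M]; a [L T^-2].
m × a → [L M T^-2] ✓
m ÷ a → [L^-1 M T^2] ✗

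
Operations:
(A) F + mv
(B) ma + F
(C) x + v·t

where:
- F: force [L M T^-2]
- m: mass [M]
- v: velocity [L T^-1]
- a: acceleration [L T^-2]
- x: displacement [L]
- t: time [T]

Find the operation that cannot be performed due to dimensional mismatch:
(A) F + mv

(A) F + mv: F [L M T^-2] and mv [L M T^-1] — different dimensions cannot be added/subtracted ✗
(B) ma + F: ma [L M T^-2] and F [L M T^-2] — same dimensions ✓
(C) x + v·t: x [L] and v·t [L] — same dimensions ✓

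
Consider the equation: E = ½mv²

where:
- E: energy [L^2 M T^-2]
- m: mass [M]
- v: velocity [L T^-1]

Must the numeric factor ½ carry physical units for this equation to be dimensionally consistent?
No

E has dimensions [L^2 M T^-2] and mv² already has dimensions [L^2 M T^-2], so the equation balances without ½ contributing any dimensions. ½ is a pure (dimensionless) number; changing or removing it would not affect dimensional consistency.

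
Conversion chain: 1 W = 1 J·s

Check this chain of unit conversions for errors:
The chain is incorrect (it contains an error).

Incorrect: Watt is J/s, not J·s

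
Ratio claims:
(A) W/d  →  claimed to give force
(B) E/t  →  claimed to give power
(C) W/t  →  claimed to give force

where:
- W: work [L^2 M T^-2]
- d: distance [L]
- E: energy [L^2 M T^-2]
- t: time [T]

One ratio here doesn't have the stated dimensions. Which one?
(C) W/t does not give force

(A) W/d: [L M T^-2] = force [L M T^-2] ✓
(B) E/t: [L^2 M T^-3] = power [L^2 M T^-3] ✓
(C) W/t: [L^2 M T^-3] ≠ force [L M T^-2] ✗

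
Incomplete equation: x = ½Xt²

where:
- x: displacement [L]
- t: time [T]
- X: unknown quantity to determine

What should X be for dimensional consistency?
X = a (acceleration), dimensions [L T^-2]

x has dimensions [L]; the rest of the RHS (½ t²) has dimensions [T^2].
So X must have dimensions [L T^-2] — X = a (acceleration).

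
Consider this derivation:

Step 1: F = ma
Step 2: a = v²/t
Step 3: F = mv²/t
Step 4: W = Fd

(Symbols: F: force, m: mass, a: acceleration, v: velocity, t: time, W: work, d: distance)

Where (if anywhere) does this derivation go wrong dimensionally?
Step 2

Step 1: F = ma → LHS [L M T^-2], RHS [L M T^-2] ✓
Step 2: a = v²/t → LHS [L T^-2], RHS [L^2 T^-3] ✗

The first dimensional inconsistency appears in step 2: a = v²/t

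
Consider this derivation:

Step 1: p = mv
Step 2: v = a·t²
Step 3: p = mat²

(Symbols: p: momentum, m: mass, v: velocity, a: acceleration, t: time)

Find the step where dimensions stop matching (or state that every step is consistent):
Step 2

Step 1: p = mv → LHS [L M T^-1], RHS [L M T^-1] ✓
Step 2: v = a·t² → LHS [L T^-1], RHS [L] ✗

The first dimensional inconsistency appears in step 2: v = a·t²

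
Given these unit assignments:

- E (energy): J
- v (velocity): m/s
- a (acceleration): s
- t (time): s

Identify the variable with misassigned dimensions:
a

The variable a (acceleration) should have units m/s², not s.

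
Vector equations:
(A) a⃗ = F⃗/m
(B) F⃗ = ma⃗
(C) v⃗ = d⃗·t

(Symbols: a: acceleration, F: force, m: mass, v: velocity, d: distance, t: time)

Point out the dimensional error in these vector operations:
(C) v⃗ = d⃗·t

(A) a⃗ = F⃗/m: LHS [L T^-2], RHS [L T^-2] ✓ — force (vector) divided by mass (scalar)
(B) F⃗ = ma⃗: LHS [L M T^-2], RHS [L M T^-2] ✓ — Force and acceleration are vectors, mass is a scalar
(C) v⃗ = d⃗·t: LHS [L T^-1], RHS [L T] ✗ — velocity is displacement per time; should be d⃗/t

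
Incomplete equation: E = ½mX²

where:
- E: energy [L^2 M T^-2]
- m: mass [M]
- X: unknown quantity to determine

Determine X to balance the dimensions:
X = v (velocity), dimensions [L T^-1]

E has dimensions [L^2 M T^-2]; the rest of the RHS (½m) has dimensions [M].
So X² must have dimensions [L^2 T^-2], i.e. X has dimensions [L T^-1] — X = v (velocity).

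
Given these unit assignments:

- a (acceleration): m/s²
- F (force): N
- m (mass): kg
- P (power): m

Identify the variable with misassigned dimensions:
P

The variable P (power) should have units W, not m.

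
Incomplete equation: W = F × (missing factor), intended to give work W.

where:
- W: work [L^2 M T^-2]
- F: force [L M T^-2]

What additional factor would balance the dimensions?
d (distance), dimensions [L]

W has dimensions [L^2 M T^-2] and F has dimensions [L M T^-2].
The missing factor must have dimensions [L^2 M T^-2] / [L M T^-2] = [L], i.e. distance (d).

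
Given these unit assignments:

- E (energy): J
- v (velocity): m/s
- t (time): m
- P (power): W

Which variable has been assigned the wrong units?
t

The variable t (time) should have units s, not m.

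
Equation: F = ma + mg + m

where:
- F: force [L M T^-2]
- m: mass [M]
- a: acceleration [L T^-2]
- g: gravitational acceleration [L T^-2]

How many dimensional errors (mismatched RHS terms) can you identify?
1

LHS F: [L M T^-2]
- ma: [L M T^-2] ✓
- mg: [L M T^-2] ✓
- m: [M] ✗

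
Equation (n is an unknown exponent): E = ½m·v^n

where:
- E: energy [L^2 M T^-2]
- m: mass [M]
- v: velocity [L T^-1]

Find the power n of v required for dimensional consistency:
n = 2

E has dimensions [L^2 M T^-2]; v has dimensions [L T^-1].
The rest of the RHS has dimensions [M], so v^n must supply [L^2 T^-2].
With n = 2: ½m·v^2 has dimensions [L^2 M T^-2], matching the LHS ✓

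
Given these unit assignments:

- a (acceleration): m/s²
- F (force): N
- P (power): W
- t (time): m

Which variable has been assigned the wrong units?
t

The variable t (time) should have units s, not m.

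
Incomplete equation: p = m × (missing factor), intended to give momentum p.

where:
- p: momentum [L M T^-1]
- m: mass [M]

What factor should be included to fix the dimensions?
v (velocity), dimensions [L T^-1]

p has dimensions [L M T^-1] and m has dimensions [M].
The missing factor must have dimensions [L M T^-1] / [M] = [L T^-1], i.e. velocity (v).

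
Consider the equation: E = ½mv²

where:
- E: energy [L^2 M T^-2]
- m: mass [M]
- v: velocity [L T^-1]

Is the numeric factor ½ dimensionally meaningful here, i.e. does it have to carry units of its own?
No

E has dimensions [L^2 M T^-2] and mv² already has dimensions [L^2 M T^-2], so the equation balances without ½ contributing any dimensions. ½ is a pure (dimensionless) number; changing or removing it would not affect dimensional consistency.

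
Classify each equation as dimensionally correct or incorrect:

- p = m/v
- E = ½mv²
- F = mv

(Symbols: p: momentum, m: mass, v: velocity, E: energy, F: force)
Dimensionally correct: E = ½mv²
Dimensionally incorrect: p = m/v, F = mv
Ordered (correct first, then incorrect): E = ½mv², p = m/v, F = mv

- p = m/v: LHS [L M T^-1], RHS [L^-1 M T] → incorrect ✗
- E = ½mv²: LHS [L^2 M T^-2], RHS [L^2 M T^-2] → correct ✓
- F = mv: LHS [L M T^-2], RHS [L M T^-1] → incorrect ✗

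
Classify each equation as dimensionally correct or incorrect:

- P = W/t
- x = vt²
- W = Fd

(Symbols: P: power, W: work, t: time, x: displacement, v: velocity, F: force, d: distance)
Dimensionally correct: P = W/t, W = Fd
Dimensionally incorrect: x = vt²
Ordered (correct first, then incorrect): P = W/t, W = Fd, x = vt²

- P = W/t: LHS [L^2 M T^-3], RHS [L^2 M T^-3] → correct ✓
- x = vt²: LHS [L], RHS [L T] → incorrect ✗
- W = Fd: LHS [L^2 M T^-2], RHS [L^2 M T^-2] → correct ✓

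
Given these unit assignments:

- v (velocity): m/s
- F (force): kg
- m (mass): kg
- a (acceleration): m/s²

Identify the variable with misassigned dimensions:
F

The variable F (force) should have units N, not kg.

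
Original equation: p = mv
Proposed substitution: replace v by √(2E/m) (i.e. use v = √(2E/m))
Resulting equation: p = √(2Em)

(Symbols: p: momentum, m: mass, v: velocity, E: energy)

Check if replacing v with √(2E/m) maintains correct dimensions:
Yes

[v] = [L T^-1] and [√(2E/m)] = [L T^-1]. These match, so the substitution replaces a quantity by one of the same dimensions and the result p = √(2Em) has LHS [L M T^-1] vs RHS [L M T^-1] — still consistent.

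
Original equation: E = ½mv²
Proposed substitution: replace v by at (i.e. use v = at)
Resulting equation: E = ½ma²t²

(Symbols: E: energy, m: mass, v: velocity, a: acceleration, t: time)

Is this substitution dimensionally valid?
Yes

[v] = [L T^-1] and [at] = [L T^-1]. These match, so the substitution replaces a quantity by one of the same dimensions and the result E = ½ma²t² has LHS [L^2 M T^-2] vs RHS [L^2 M T^-2] — still consistent.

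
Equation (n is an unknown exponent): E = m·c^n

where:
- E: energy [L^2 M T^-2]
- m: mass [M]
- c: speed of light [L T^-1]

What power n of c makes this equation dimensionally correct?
n = 2

E has dimensions [L^2 M T^-2]; c has dimensions [L T^-1].
The rest of the RHS has dimensions [M], so c^n must supply [L^2 T^-2].
With n = 2: m·c^2 has dimensions [L^2 M T^-2], matching the LHS ✓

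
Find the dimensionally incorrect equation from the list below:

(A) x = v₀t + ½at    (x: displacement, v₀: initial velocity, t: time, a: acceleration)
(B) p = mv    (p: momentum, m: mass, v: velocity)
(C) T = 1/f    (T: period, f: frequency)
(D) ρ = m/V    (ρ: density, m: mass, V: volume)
(A) x = v₀t + ½at

The equation (A) x = v₀t + ½at is dimensionally incorrect.

LHS (x): [L]
RHS terms:
  - v₀t: [L] ✓
  - ½at: [L T^-1] ✗ (does not match LHS)

The dimensions do not match. The other three equations balance.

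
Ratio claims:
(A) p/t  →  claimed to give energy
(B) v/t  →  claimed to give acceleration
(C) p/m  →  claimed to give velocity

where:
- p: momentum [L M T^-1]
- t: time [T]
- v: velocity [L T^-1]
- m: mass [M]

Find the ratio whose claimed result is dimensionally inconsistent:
(A) p/t does not give energy

(A) p/t: [L M T^-2] ≠ energy [L^2 M T^-2] ✗
(B) v/t: [L T^-2] = acceleration [L T^-2] ✓
(C) p/m: [L T^-1] = velocity [L T^-1] ✓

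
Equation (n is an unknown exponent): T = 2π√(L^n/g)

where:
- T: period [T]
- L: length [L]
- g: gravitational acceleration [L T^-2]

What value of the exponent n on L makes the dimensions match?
n = 1

T has dimensions [T]; L has dimensions [L].
With n = 1: 2π√(L^1/g) has dimensions [T], matching the LHS ✓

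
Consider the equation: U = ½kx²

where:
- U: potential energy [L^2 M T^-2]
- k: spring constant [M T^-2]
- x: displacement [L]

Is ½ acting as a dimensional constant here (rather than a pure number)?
No

U has dimensions [L^2 M T^-2] and kx² already has dimensions [L^2 M T^-2], so the equation balances without ½ contributing any dimensions. ½ is a pure (dimensionless) number; changing or removing it would not affect dimensional consistency.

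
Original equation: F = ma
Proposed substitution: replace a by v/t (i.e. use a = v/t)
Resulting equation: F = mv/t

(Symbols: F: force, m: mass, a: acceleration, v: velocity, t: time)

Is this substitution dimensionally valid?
Yes

[a] = [L T^-2] and [v/t] = [L T^-2]. These match, so the substitution replaces a quantity by one of the same dimensions and the result F = mv/t has LHS [L M T^-2] vs RHS [L M T^-2] — still consistent.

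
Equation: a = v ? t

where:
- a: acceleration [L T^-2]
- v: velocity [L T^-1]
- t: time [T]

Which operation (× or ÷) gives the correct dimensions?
division (÷): a = v ÷ t

a [L T^-2]; v [L T^-1]; t [T].
v × t → [L] ✗
v ÷ t → [L T^-2] ✓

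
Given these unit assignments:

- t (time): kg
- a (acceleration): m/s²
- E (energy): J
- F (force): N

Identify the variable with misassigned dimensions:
t

The variable t (time) should have units s, not kg.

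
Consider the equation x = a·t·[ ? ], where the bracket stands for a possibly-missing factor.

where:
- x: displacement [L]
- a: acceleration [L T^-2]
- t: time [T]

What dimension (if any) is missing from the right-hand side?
[T] — time (e.g. t)

x has dimensions [L]; a·t has dimensions [L T^-1].
The bracketed factor must supply [L] / [L T^-1] = [T].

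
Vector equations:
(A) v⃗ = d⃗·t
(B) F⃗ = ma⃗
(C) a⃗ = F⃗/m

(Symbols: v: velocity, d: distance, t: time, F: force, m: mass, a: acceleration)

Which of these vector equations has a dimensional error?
(A) v⃗ = d⃗·t

(A) v⃗ = d⃗·t: LHS [L T^-1], RHS [L T] ✗ — velocity is displacement per time; should be d⃗/t
(B) F⃗ = ma⃗: LHS [L M T^-2], RHS [L M T^-2] ✓ — Force and acceleration are vectors, mass is a scalar
(C) a⃗ = F⃗/m: LHS [L T^-2], RHS [L T^-2] ✓ — force (vector) divided by mass (scalar)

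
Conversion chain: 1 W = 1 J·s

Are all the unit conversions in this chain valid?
The chain is incorrect (it contains an error).

Incorrect: Watt is J/s, not J·s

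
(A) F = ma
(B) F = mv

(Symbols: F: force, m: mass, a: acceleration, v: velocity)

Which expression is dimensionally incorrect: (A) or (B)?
(B)

(A) F = ma: LHS [L M T^-2], RHS [L M T^-2] ✓
(B) F = mv: LHS [L M T^-2], RHS [L M T^-1] ✗

Expression (B) F = mv is dimensionally incorrect.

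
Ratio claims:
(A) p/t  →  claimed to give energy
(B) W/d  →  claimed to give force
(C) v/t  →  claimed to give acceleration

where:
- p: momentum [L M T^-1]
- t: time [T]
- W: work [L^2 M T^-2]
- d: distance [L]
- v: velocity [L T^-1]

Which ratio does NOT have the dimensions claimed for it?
(A) p/t does not give energy

(A) p/t: [L M T^-2] ≠ energy [L^2 M T^-2] ✗
(B) W/d: [L M T^-2] = force [L M T^-2] ✓
(C) v/t: [L T^-2] = acceleration [L T^-2] ✓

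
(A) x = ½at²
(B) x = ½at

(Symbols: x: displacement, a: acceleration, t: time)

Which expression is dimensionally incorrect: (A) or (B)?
(B)

(A) x = ½at²: LHS [L], RHS [L] ✓
(B) x = ½at: LHS [L], RHS [L T^-1] ✗

Expression (B) x = ½at is dimensionally incorrect.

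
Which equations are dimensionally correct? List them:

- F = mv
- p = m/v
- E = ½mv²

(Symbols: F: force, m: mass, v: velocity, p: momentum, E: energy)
Dimensionally correct: E = ½mv²
Dimensionally incorrect: F = mv, p = m/v
Ordered (correct first, then incorrect): E = ½mv², F = mv, p = m/v

- F = mv: LHS [L M T^-2], RHS [L M T^-1] → incorrect ✗
- p = m/v: LHS [L M T^-1], RHS [L^-1 M T] → incorrect ✗
- E = ½mv²: LHS [L^2 M T^-2], RHS [L^2 M T^-2] → correct ✓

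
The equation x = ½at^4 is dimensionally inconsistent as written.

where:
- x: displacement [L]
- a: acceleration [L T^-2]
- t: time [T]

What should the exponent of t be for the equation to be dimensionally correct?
The exponent of t should be 2: x = ½at^2

The LHS x has dimensions [L]; t has dimensions [T].
As written, the RHS ½at^4 (exponent 4 on t) has dimensions [L T^2], which does not match.
With exponent 2, the RHS ½at^2 has dimensions [L], matching the LHS.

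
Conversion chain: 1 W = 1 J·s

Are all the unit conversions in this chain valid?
The chain is incorrect (it contains an error).

Incorrect: Watt is J/s, not J·s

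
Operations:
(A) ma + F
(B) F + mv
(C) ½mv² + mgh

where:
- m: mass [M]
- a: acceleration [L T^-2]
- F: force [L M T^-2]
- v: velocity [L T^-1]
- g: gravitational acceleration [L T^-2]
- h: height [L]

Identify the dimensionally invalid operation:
(B) F + mv

(A) ma + F: ma [L M T^-2] and F [L M T^-2] — same dimensions ✓
(B) F + mv: F [L M T^-2] and mv [L M T^-1] — different dimensions cannot be added/subtracted ✗
(C) ½mv² + mgh: ½mv² [L^2 M T^-2] and mgh [L^2 M T^-2] — same dimensions ✓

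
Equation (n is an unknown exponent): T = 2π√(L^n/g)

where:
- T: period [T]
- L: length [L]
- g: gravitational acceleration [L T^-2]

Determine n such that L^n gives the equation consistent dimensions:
n = 1

T has dimensions [T]; L has dimensions [L].
With n = 1: 2π√(L^1/g) has dimensions [T], matching the LHS ✓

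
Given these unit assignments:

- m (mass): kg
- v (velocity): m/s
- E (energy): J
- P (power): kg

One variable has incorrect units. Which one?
P

The variable P (power) should have units W, not kg.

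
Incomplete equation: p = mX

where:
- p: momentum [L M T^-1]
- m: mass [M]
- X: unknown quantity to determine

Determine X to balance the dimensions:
X = v (velocity), dimensions [L T^-1]

p has dimensions [L M T^-1]; the rest of the RHS (m) has dimensions [M].
So X must have dimensions [L T^-1] — X = v (velocity).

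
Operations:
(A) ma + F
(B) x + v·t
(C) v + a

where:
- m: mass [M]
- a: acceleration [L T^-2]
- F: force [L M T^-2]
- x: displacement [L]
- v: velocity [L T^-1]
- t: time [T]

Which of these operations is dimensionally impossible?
(C) v + a

(A) ma + F: ma [L M T^-2] and F [L M T^-2] — same dimensions ✓
(B) x + v·t: x [L] and v·t [L] — same dimensions ✓
(C) v + a: v [L T^-1] and a [L T^-2] — different dimensions cannot be added/subtracted ✗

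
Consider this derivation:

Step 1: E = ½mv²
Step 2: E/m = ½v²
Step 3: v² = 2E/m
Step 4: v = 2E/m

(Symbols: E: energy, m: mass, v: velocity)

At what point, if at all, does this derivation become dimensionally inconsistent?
Step 4

Step 1: E = ½mv² → LHS [L^2 M T^-2], RHS [L^2 M T^-2] ✓
Step 2: E/m = ½v² → LHS [L^2 T^-2], RHS [L^2 T^-2] ✓
Step 3: v² = 2E/m → LHS [L^2 T^-2], RHS [L^2 T^-2] ✓
Step 4: v = 2E/m → LHS [L T^-1], RHS [L^2 T^-2] ✗

The first dimensional inconsistency appears in step 4: v = 2E/m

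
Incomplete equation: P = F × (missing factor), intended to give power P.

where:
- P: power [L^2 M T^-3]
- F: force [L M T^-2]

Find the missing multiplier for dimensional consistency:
v (velocity), dimensions [L T^-1]

P has dimensions [L^2 M T^-3] and F has dimensions [L M T^-2].
The missing factor must have dimensions [L^2 M T^-3] / [L M T^-2] = [L T^-1], i.e. velocity (v).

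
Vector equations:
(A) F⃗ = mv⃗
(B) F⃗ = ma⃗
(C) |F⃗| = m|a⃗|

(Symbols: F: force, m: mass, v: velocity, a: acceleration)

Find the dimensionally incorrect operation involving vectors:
(A) F⃗ = mv⃗

(A) F⃗ = mv⃗: LHS [L M T^-2], RHS [L M T^-1] ✗ — mass times velocity is momentum, not force; should be ma⃗
(B) F⃗ = ma⃗: LHS [L M T^-2], RHS [L M T^-2] ✓ — Force and acceleration are vectors, mass is a scalar
(C) |F⃗| = m|a⃗|: LHS [L M T^-2], RHS [L M T^-2] ✓ — magnitudes of vectors are scalars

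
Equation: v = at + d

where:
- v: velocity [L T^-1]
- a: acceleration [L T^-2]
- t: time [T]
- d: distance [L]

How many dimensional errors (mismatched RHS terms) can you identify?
1

LHS v: [L T^-1]
- at: [L T^-1] ✓
- d: [L] ✗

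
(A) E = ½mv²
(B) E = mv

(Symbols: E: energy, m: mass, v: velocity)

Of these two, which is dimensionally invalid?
(B)

(A) E = ½mv²: LHS [L^2 M T^-2], RHS [L^2 M T^-2] ✓
(B) E = mv: LHS [L^2 M T^-2], RHS [L M T^-1] ✗

Expression (B) E = mv is dimensionally incorrect.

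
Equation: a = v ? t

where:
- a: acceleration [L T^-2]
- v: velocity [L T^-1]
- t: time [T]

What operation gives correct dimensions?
division (÷): a = v ÷ t

a [L T^-2]; v [L T^-1]; t [T].
v × t → [L] ✗
v ÷ t → [L T^-2] ✓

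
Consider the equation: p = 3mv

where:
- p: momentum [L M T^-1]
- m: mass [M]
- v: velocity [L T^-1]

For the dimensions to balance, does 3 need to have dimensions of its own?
No

p has dimensions [L M T^-1] and mv already has dimensions [L M T^-1], so the equation balances without 3 contributing any dimensions. 3 is a pure (dimensionless) number; changing or removing it would not affect dimensional consistency.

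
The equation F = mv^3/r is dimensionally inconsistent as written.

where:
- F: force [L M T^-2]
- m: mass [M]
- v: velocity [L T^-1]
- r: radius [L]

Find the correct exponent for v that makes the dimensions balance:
The exponent of v should be 2: F = mv^2/r

The LHS F has dimensions [L M T^-2]; v has dimensions [L T^-1].
As written, the RHS mv^3/r (exponent 3 on v) has dimensions [L^2 M T^-3], which does not match.
With exponent 2, the RHS mv^2/r has dimensions [L M T^-2], matching the LHS.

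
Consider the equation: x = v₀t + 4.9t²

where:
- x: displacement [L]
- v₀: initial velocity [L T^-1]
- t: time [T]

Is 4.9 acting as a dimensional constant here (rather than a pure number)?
Yes

x has dimensions [L], while t² alone has dimensions [T^2]. For the equation to balance, the factor 4.9 must carry dimensions [L T^-2] — it is a dimensional constant (a numerical value of a physical quantity with its units suppressed), not a pure number.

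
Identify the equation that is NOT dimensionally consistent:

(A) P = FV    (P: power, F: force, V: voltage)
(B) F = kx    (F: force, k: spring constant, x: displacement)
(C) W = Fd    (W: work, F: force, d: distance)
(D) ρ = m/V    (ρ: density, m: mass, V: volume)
(A) P = FV

The equation (A) P = FV is dimensionally incorrect.

LHS (P): [L^2 M T^-3]
RHS (FV): [I^-1 L^3 M^2 T^-5] ✗

The dimensions do not match. The other three equations balance.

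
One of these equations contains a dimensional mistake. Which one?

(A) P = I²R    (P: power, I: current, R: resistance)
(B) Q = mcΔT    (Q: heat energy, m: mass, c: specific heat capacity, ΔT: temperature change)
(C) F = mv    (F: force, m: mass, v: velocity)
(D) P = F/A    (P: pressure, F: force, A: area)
(C) F = mv

The equation (C) F = mv is dimensionally incorrect.

LHS (F): [L M T^-2]
RHS (mv): [L M T^-1] ✗

The dimensions do not match. The other three equations balance.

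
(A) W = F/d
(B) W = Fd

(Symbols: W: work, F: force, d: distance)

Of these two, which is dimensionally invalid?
(A)

(A) W = F/d: LHS [L^2 M T^-2], RHS [M T^-2] ✗
(B) W = Fd: LHS [L^2 M T^-2], RHS [L^2 M T^-2] ✓

Expression (A) W = F/d is dimensionally incorrect.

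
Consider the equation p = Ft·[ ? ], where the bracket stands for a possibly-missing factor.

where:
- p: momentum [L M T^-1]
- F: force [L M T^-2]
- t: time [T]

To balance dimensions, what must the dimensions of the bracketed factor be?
Nothing is missing — the bracketed factor must be dimensionless.

p has dimensions [L M T^-1] and Ft already has dimensions [L M T^-1], so p = Ft is dimensionally complete.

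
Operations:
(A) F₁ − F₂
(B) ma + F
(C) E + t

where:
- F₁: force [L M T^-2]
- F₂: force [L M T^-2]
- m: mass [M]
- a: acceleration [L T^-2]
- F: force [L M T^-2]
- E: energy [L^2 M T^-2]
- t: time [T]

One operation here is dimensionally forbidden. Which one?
(C) E + t

(A) F₁ − F₂: F₁ [L M T^-2] and F₂ [L M T^-2] — same dimensions ✓
(B) ma + F: ma [L M T^-2] and F [L M T^-2] — same dimensions ✓
(C) E + t: E [L^2 M T^-2] and t [T] — different dimensions cannot be added/subtracted ✗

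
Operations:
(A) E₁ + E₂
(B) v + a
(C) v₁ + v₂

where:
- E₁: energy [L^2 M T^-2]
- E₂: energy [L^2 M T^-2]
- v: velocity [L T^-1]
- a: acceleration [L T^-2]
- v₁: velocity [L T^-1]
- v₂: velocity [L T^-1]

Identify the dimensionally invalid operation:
(B) v + a

(A) E₁ + E₂: E₁ [L^2 M T^-2] and E₂ [L^2 M T^-2] — same dimensions ✓
(B) v + a: v [L T^-1] and a [L T^-2] — different dimensions cannot be added/subtracted ✗
(C) v₁ + v₂: v₁ [L T^-1] and v₂ [L T^-1] — same dimensions ✓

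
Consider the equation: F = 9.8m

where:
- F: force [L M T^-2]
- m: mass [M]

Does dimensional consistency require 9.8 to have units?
Yes

F has dimensions [L M T^-2], while m alone has dimensions [M]. For the equation to balance, the factor 9.8 must carry dimensions [L T^-2] — it is a dimensional constant (a numerical value of a physical quantity with its units suppressed), not a pure number.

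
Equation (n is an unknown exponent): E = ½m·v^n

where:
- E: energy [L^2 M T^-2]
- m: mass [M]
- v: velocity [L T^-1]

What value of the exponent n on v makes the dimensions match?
n = 2

E has dimensions [L^2 M T^-2]; v has dimensions [L T^-1].
The rest of the RHS has dimensions [M], so v^n must supply [L^2 T^-2].
With n = 2: ½m·v^2 has dimensions [L^2 M T^-2], matching the LHS ✓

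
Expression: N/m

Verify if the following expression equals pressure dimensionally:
No

The expression N/m has dimensions [M T^-2], but pressure has dimensions [L^-1 M T^-2].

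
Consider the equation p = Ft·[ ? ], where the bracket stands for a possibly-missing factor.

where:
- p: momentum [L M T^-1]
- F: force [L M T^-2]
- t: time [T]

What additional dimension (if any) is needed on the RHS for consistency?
Nothing is missing — the bracketed factor must be dimensionless.

p has dimensions [L M T^-1] and Ft already has dimensions [L M T^-1], so p = Ft is dimensionally complete.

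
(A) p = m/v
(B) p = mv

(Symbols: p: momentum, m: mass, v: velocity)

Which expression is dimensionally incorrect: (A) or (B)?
(A)

(A) p = m/v: LHS [L M T^-1], RHS [L^-1 M T] ✗
(B) p = mv: LHS [L M T^-1], RHS [L M T^-1] ✓

Expression (A) p = m/v is dimensionally incorrect.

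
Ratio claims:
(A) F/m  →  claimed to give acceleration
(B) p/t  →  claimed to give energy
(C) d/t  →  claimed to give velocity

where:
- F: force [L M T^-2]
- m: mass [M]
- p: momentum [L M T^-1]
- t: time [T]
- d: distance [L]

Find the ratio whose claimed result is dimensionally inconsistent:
(B) p/t does not give energy

(A) F/m: [L T^-2] = acceleration [L T^-2] ✓
(B) p/t: [L M T^-2] ≠ energy [L^2 M T^-2] ✗
(C) d/t: [L T^-1] = velocity [L T^-1] ✓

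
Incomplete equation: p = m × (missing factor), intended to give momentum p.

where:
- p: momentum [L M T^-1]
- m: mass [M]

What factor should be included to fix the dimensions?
v (velocity), dimensions [L T^-1]

p has dimensions [L M T^-1] and m has dimensions [M].
The missing factor must have dimensions [L M T^-1] / [M] = [L T^-1], i.e. velocity (v).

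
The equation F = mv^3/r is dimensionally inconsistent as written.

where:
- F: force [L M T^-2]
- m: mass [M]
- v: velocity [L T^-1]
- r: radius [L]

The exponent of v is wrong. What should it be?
The exponent of v should be 2: F = mv^2/r

The LHS F has dimensions [L M T^-2]; v has dimensions [L T^-1].
As written, the RHS mv^3/r (exponent 3 on v) has dimensions [L^2 M T^-3], which does not match.
With exponent 2, the RHS mv^2/r has dimensions [L M T^-2], matching the LHS.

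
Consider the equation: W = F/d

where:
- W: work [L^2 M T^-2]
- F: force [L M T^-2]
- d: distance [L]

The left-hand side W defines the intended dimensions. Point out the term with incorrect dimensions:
The right-hand side term F/d

W has dimensions [L^2 M T^-2], but F/d has dimensions [M T^-2], so the term F/d is dimensionally wrong for W.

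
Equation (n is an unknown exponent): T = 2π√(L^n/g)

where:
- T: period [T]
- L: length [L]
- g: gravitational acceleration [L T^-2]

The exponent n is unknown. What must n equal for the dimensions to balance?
n = 1

T has dimensions [T]; L has dimensions [L].
With n = 1: 2π√(L^1/g) has dimensions [T], matching the LHS ✓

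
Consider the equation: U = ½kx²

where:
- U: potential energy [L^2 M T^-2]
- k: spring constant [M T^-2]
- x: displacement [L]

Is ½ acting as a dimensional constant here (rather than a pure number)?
No

U has dimensions [L^2 M T^-2] and kx² already has dimensions [L^2 M T^-2], so the equation balances without ½ contributing any dimensions. ½ is a pure (dimensionless) number; changing or removing it would not affect dimensional consistency.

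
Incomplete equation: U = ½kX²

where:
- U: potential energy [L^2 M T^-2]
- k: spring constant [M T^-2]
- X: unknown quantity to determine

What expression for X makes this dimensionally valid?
X = x (displacement), dimensions [L]

U has dimensions [L^2 M T^-2]; the rest of the RHS (½k) has dimensions [M T^-2].
So X² must have dimensions [L^2], i.e. X has dimensions [L] — X = x (displacement).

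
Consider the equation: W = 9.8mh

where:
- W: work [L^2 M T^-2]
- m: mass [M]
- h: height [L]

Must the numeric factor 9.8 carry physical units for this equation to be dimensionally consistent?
Yes

W has dimensions [L^2 M T^-2], while mh alone has dimensions [L M]. For the equation to balance, the factor 9.8 must carry dimensions [L T^-2] — it is a dimensional constant (a numerical value of a physical quantity with its units suppressed), not a pure number.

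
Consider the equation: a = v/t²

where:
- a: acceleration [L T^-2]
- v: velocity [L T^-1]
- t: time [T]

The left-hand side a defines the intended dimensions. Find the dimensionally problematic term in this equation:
The right-hand side term v/t²

a has dimensions [L T^-2], but v/t² has dimensions [L T^-3], so the term v/t² is dimensionally wrong for a.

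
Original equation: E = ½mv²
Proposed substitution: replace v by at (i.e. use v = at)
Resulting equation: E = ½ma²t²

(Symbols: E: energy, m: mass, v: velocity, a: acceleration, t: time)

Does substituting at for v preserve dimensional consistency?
Yes

[v] = [L T^-1] and [at] = [L T^-1]. These match, so the substitution replaces a quantity by one of the same dimensions and the result E = ½ma²t² has LHS [L^2 M T^-2] vs RHS [L^2 M T^-2] — still consistent.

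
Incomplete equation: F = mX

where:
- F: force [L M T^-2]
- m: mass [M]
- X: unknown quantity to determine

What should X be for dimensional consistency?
X = a (acceleration), dimensions [L T^-2]

F has dimensions [L M T^-2]; the rest of the RHS (m) has dimensions [M].
So X must have dimensions [L T^-2] — X = a (acceleration).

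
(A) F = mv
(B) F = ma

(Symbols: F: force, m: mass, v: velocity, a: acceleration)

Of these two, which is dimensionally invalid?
(A)

(A) F = mv: LHS [L M T^-2], RHS [L M T^-1] ✗
(B) F = ma: LHS [L M T^-2], RHS [L M T^-2] ✓

Expression (A) F = mv is dimensionally incorrect.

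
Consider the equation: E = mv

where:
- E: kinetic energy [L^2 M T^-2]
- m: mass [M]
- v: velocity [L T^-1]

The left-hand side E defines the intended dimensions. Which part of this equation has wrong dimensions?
The right-hand side term mv

E has dimensions [L^2 M T^-2], but mv has dimensions [L M T^-1], so the term mv is dimensionally wrong for E.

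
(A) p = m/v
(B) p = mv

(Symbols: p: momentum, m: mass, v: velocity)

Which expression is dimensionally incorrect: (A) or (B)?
(A)

(A) p = m/v: LHS [L M T^-1], RHS [L^-1 M T] ✗
(B) p = mv: LHS [L M T^-1], RHS [L M T^-1] ✓

Expression (A) p = m/v is dimensionally incorrect.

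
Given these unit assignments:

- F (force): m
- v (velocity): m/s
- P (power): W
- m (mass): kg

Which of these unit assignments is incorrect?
F

The variable F (force) should have units N, not m.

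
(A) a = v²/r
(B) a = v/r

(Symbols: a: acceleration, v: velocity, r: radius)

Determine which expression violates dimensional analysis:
(B)

(A) a = v²/r: LHS [L T^-2], RHS [L T^-2] ✓
(B) a = v/r: LHS [L T^-2], RHS [T^-1] ✗

Expression (B) a = v/r is dimensionally incorrect.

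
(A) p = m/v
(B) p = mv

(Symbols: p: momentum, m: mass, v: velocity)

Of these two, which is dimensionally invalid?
(A)

(A) p = m/v: LHS [L M T^-1], RHS [L^-1 M T] ✗
(B) p = mv: LHS [L M T^-1], RHS [L M T^-1] ✓

Expression (A) p = m/v is dimensionally incorrect.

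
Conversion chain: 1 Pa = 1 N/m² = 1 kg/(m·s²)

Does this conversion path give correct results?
The chain is correct (no errors).

Correct: Pascal is Newton per square meter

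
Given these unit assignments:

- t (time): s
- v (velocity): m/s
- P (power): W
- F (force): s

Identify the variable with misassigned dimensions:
F

The variable F (force) should have units N, not s.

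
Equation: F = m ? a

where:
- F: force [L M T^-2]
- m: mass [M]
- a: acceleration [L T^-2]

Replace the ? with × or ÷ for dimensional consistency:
multiplication (×): F = m × a

F [L M T^-2]; m [M]; a [L T^-2].
m × a → [L M T^-2] ✓
m ÷ a → [L^-1 M T^2] ✗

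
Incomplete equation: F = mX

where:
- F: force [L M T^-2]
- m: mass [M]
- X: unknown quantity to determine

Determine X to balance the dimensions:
X = a (acceleration), dimensions [L T^-2]

F has dimensions [L M T^-2]; the rest of the RHS (m) has dimensions [M].
So X must have dimensions [L T^-2] — X = a (acceleration).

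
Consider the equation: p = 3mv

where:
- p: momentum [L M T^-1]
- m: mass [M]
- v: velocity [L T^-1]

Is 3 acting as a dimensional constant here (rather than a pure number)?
No

p has dimensions [L M T^-1] and mv already has dimensions [L M T^-1], so the equation balances without 3 contributing any dimensions. 3 is a pure (dimensionless) number; changing or removing it would not affect dimensional consistency.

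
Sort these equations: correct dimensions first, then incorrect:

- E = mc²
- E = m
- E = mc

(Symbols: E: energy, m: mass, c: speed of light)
Dimensionally correct: E = mc²
Dimensionally incorrect: E = m, E = mc
Ordered (correct first, then incorrect): E = mc², E = m, E = mc

- E = mc²: LHS [L^2 M T^-2], RHS [L^2 M T^-2] → correct ✓
- E = m: LHS [L^2 M T^-2], RHS [M] → incorrect ✗
- E = mc: LHS [L^2 M T^-2], RHS [L M T^-1] → incorrect ✗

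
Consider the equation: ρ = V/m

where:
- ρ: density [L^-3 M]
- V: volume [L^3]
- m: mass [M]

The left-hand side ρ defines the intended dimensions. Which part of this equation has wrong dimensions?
The right-hand side term V/m

ρ has dimensions [L^-3 M], but V/m has dimensions [L^3 M^-1], so the term V/m is dimensionally wrong for ρ.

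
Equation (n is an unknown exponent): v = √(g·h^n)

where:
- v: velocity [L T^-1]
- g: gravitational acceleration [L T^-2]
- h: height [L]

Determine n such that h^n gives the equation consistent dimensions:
n = 1

v has dimensions [L T^-1]; h has dimensions [L].
With n = 1: √(g·h^1) has dimensions [L T^-1], matching the LHS ✓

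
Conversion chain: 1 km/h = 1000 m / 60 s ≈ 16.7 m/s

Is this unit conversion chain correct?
The chain is incorrect (it contains an error).

Incorrect: 1 h = 3600 s, not 60 s (1 km/h ≈ 0.278 m/s)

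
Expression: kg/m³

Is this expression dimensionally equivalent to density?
Yes

The expression kg/m³ has dimensions [L^-3 M], which is exactly density [L^-3 M].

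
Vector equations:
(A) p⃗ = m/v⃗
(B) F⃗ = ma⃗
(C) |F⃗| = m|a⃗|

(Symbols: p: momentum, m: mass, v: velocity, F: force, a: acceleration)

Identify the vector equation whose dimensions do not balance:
(A) p⃗ = m/v⃗

(A) p⃗ = m/v⃗: LHS [L M T^-1], RHS [L^-1 M T] ✗ — momentum is mass times velocity; should be mv⃗ (and division by a vector is undefined)
(B) F⃗ = ma⃗: LHS [L M T^-2], RHS [L M T^-2] ✓ — Force and acceleration are vectors, mass is a scalar
(C) |F⃗| = m|a⃗|: LHS [L M T^-2], RHS [L M T^-2] ✓ — magnitudes of vectors are scalars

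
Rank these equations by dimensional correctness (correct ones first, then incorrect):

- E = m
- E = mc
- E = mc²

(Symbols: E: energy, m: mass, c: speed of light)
Dimensionally correct: E = mc²
Dimensionally incorrect: E = m, E = mc
Ordered (correct first, then incorrect): E = mc², E = m, E = mc

- E = m: LHS [L^2 M T^-2], RHS [M] → incorrect ✗
- E = mc: LHS [L^2 M T^-2], RHS [L M T^-1] → incorrect ✗
- E = mc²: LHS [L^2 M T^-2], RHS [L^2 M T^-2] → correct ✓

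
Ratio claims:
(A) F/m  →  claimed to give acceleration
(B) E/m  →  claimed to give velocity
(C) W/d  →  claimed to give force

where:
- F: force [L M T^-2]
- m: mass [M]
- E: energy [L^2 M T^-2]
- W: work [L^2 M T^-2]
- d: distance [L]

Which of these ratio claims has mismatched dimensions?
(B) E/m does not give velocity

(A) F/m: [L T^-2] = acceleration [L T^-2] ✓
(B) E/m: [L^2 T^-2] ≠ velocity [L T^-1] ✗
(C) W/d: [L M T^-2] = force [L M T^-2] ✓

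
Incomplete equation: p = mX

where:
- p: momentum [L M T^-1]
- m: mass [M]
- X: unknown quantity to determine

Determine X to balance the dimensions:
X = v (velocity), dimensions [L T^-1]

p has dimensions [L M T^-1]; the rest of the RHS (m) has dimensions [M].
So X must have dimensions [L T^-1] — X = v (velocity).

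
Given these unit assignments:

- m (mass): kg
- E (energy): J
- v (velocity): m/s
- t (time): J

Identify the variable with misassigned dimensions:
t

The variable t (time) should have units s, not J.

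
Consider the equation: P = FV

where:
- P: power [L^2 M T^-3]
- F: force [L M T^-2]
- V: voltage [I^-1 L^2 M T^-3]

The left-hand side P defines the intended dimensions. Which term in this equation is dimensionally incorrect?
The right-hand side term FV

P has dimensions [L^2 M T^-3], but FV has dimensions [I^-1 L^3 M^2 T^-5], so the term FV is dimensionally wrong for P.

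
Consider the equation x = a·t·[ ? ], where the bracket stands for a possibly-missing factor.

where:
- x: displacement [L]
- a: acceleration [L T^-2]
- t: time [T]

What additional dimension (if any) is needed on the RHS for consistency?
[T] — time (e.g. t)

x has dimensions [L]; a·t has dimensions [L T^-1].
The bracketed factor must supply [L] / [L T^-1] = [T].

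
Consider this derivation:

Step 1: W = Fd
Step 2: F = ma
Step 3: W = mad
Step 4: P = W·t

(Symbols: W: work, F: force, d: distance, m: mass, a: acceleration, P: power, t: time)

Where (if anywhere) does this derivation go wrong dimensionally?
Step 4

Step 1: W = Fd → LHS [L^2 M T^-2], RHS [L^2 M T^-2] ✓
Step 2: F = ma → LHS [L M T^-2], RHS [L M T^-2] ✓
Step 3: W = mad → LHS [L^2 M T^-2], RHS [L^2 M T^-2] ✓
Step 4: P = W·t → LHS [L^2 M T^-3], RHS [L^2 M T^-1] ✗

The first dimensional inconsistency appears in step 4: P = W·t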